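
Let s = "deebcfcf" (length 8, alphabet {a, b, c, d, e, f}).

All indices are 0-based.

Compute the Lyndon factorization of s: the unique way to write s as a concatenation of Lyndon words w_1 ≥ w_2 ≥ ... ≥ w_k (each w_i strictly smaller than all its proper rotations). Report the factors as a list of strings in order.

["dee", "bcfcf"]

emit factor 1: 'dee' (i=0, period=3)
emit factor 2: 'bcfcf' (i=3, period=5)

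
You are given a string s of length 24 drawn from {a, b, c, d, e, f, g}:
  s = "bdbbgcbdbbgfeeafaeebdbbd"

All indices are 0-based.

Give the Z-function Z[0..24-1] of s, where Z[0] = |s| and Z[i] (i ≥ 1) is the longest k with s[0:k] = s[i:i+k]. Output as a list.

[24, 0, 1, 1, 0, 0, 5, 0, 1, 1, 0, 0, 0, 0, 0, 0, 0, 0, 0, 4, 0, 1, 2, 0]

Z[0]=24
i=1: outside box; Z[1]=0
i=2: outside box; Z[2]=1 extend→box=[2,3)
i=3: outside box; Z[3]=1 extend→box=[3,4)
i=4: outside box; Z[4]=0
i=5: outside box; Z[5]=0
i=6: outside box; Z[6]=5 extend→box=[6,11)
i=7: min(r-i=4, Z[1]=0)=0; Z[7]=0
i=8: min(r-i=3, Z[2]=1)=1; Z[8]=1
i=9: min(r-i=2, Z[3]=1)=1; Z[9]=1
i=10: min(r-i=1, Z[4]=0)=0; Z[10]=0
i=11: outside box; Z[11]=0
i=12: outside box; Z[12]=0
i=13: outside box; Z[13]=0
i=14: outside box; Z[14]=0
i=15: outside box; Z[15]=0
i=16: outside box; Z[16]=0
i=17: outside box; Z[17]=0
i=18: outside box; Z[18]=0
i=19: outside box; Z[19]=4 extend→box=[19,23)
i=20: min(r-i=3, Z[1]=0)=0; Z[20]=0
i=21: min(r-i=2, Z[2]=1)=1; Z[21]=1
i=22: min(r-i=1, Z[3]=1)=1; Z[22]=2 extend→box=[22,24)
i=23: min(r-i=1, Z[1]=0)=0; Z[23]=0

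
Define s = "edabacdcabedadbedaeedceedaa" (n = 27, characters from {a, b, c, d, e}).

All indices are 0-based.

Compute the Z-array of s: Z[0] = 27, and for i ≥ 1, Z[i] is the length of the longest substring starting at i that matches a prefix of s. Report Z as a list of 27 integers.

[27, 0, 0, 0, 0, 0, 0, 0, 0, 0, 3, 0, 0, 0, 0, 3, 0, 0, 1, 2, 0, 0, 1, 3, 0, 0, 0]

Z[0]=27
i=1: i≥r, start 0; Z[1]=0
i=2: i≥r, start 0; Z[2]=0
i=3: i≥r, start 0; Z[3]=0
i=4: i≥r, start 0; Z[4]=0
i=5: i≥r, start 0; Z[5]=0
i=6: i≥r, start 0; Z[6]=0
i=7: i≥r, start 0; Z[7]=0
i=8: i≥r, start 0; Z[8]=0
i=9: i≥r, start 0; Z[9]=0
i=10: i≥r, start 0; Z[10]=3 extend→box=[10,13)
i=11: min(r-i=2, Z[1]=0)=0; Z[11]=0
i=12: min(r-i=1, Z[2]=0)=0; Z[12]=0
i=13: i≥r, start 0; Z[13]=0
i=14: i≥r, start 0; Z[14]=0
i=15: i≥r, start 0; Z[15]=3 extend→box=[15,18)
i=16: min(r-i=2, Z[1]=0)=0; Z[16]=0
i=17: min(r-i=1, Z[2]=0)=0; Z[17]=0
i=18: i≥r, start 0; Z[18]=1 extend→box=[18,19)
i=19: i≥r, start 0; Z[19]=2 extend→box=[19,21)
i=20: min(r-i=1, Z[1]=0)=0; Z[20]=0
i=21: i≥r, start 0; Z[21]=0
i=22: i≥r, start 0; Z[22]=1 extend→box=[22,23)
i=23: i≥r, start 0; Z[23]=3 extend→box=[23,26)
i=24: min(r-i=2, Z[1]=0)=0; Z[24]=0
i=25: min(r-i=1, Z[2]=0)=0; Z[25]=0
i=26: i≥r, start 0; Z[26]=0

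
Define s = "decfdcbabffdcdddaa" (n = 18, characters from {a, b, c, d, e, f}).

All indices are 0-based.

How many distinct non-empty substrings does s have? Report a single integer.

155

sorted suffixes:
  #0 SA[0]=17  'a'
  #1 SA[1]=16  'aa'
  #2 SA[2]=7  'abffdcdddaa'
  #3 SA[3]=6  'babffdcdddaa'
  #4 SA[4]=8  'bffdcdddaa'
  #5 SA[5]=5  'cbabffdcdddaa'
  #6 SA[6]=12  'cdddaa'
  #7 SA[7]=2  'cfdcbabffdcdddaa'
  #8 SA[8]=15  'daa'
  #9 SA[9]=4  'dcbabffdcdddaa'
  #10 SA[10]=11  'dcdddaa'
  #11 SA[11]=14  'ddaa'
  #12 SA[12]=13  'dddaa'
  #13 SA[13]=0  'decfdcbabffdcdddaa'
  #14 SA[14]=1  'ecfdcbabffdcdddaa'
  #15 SA[15]=3  'fdcbabffdcdddaa'
  #16 SA[16]=10  'fdcdddaa'
  #17 SA[17]=9  'ffdcdddaa'

SA = [17, 16, 7, 6, 8, 5, 12, 2, 15, 4, 11, 14, 13, 0, 1, 3, 10, 9]
rank  pair      lcp
   1  s[17:],s[16:]  1  'a'
   2  s[16:],s[7:]  1  'a'
   3  s[7:],s[6:]  0  ''
   4  s[6:],s[8:]  1  'b'
   5  s[8:],s[5:]  0  ''
   6  s[5:],s[12:]  1  'c'
   7  s[12:],s[2:]  1  'c'
   8  s[2:],s[15:]  0  ''
   9  s[15:],s[4:]  1  'd'
  10  s[4:],s[11:]  2  'dc'
  11  s[11:],s[14:]  1  'd'
  12  s[14:],s[13:]  2  'dd'
  13  s[13:],s[0:]  1  'd'
  14  s[0:],s[1:]  0  ''
  15  s[1:],s[3:]  0  ''
  16  s[3:],s[10:]  3  'fdc'
  17  s[10:],s[9:]  1  'f'

n(n+1)/2 = 18·19/2 = 171
Σ LCP = 0 + 1 + 1 + 0 + 1 + 0 + 1 + 1 + 0 + 1 + 2 + 1 + 2 + 1 + 0 + 0 + 3 + 1 = 16
distinct = 171 − 16 = 155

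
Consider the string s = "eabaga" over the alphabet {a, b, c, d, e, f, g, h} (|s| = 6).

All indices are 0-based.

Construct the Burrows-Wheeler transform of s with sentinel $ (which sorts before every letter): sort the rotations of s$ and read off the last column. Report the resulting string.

ageba$a

rank  rotation last
    0  $eabaga  a
    1  a$eabag  g
    2  abaga$e  e
    3  aga$eab  b
    4  baga$ea  a
    5  eabaga$  $
    6  ga$eaba  a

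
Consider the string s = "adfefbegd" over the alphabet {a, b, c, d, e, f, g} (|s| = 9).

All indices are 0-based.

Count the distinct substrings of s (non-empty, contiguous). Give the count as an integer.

42

rank | idx | suffix
   0 |   0 | adfefbegd
   1 |   5 | begd
   2 |   8 | d
   3 |   1 | dfefbegd
   4 |   3 | efbegd
   5 |   6 | egd
   6 |   4 | fbegd
   7 |   2 | fefbegd
   8 |   7 | gd

SA = [0, 5, 8, 1, 3, 6, 4, 2, 7]
rank  pair      lcp
   1  s[0:],s[5:]  0  ''
   2  s[5:],s[8:]  0  ''
   3  s[8:],s[1:]  1  'd'
   4  s[1:],s[3:]  0  ''
   5  s[3:],s[6:]  1  'e'
   6  s[6:],s[4:]  0  ''
   7  s[4:],s[2:]  1  'f'
   8  s[2:],s[7:]  0  ''

n(n+1)/2 = 9·10/2 = 45
Σ LCP = 0 + 0 + 0 + 1 + 0 + 1 + 0 + 1 + 0 = 3
distinct = 45 − 3 = 42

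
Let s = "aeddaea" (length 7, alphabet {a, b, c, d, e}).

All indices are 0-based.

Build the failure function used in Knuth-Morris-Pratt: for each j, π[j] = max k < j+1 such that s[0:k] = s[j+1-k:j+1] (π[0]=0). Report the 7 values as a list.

[0, 0, 0, 0, 1, 2, 1]

π[0] = 0
j=1 s[j]='e': π[1]=0 (border '')
j=2 s[j]='d': π[2]=0 (border '')
j=3 s[j]='d': π[3]=0 (border '')
j=4 s[j]='a': π[4]=1 (border 'a')
j=5 s[j]='e': π[5]=2 (border 'ae')
j=6 s[j]='a': k: 2→0; π[6]=1 (border 'a')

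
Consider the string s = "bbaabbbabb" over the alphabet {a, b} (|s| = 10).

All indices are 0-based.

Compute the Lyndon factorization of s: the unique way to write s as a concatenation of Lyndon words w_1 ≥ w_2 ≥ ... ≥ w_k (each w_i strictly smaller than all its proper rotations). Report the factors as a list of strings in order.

emit factor 1: 'b' (i=0, period=1)
emit factor 2: 'b' (i=1, period=1)
emit factor 3: 'aabbbabb' (i=2, period=8)

["b", "b", "aabbbabb"]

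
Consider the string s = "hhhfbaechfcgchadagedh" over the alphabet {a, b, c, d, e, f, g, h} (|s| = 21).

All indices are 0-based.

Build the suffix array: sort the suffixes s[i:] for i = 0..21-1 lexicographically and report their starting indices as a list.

[14, 5, 16, 4, 10, 12, 7, 15, 19, 6, 18, 3, 9, 11, 17, 20, 13, 2, 8, 1, 0]

rank | idx | suffix
   0 |  14 | adagedh
   1 |   5 | aechfcgchadagedh
   2 |  16 | agedh
   3 |   4 | baechfcgchadagedh
   4 |  10 | cgchadagedh
   5 |  12 | chadagedh
   6 |   7 | chfcgchadagedh
   7 |  15 | dagedh
   8 |  19 | dh
   9 |   6 | echfcgchadagedh
  10 |  18 | edh
  11 |   3 | fbaechfcgchadagedh
  12 |   9 | fcgchadagedh
  13 |  11 | gchadagedh
  14 |  17 | gedh
  15 |  20 | h
  16 |  13 | hadagedh
  17 |   2 | hfbaechfcgchadagedh
  18 |   8 | hfcgchadagedh
  19 |   1 | hhfbaechfcgchadagedh
  20 |   0 | hhhfbaechfcgchadagedh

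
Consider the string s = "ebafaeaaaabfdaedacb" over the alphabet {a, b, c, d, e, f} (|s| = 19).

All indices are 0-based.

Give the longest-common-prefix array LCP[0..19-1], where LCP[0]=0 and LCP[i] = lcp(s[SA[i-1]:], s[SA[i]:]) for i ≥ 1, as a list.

rank→(start, suffix):
  0 → (6, 'aaaabfdaedacb')
  1 → (7, 'aaabfdaedacb')
  2 → (8, 'aabfdaedacb')
  3 → (9, 'abfdaedacb')
  4 → (16, 'acb')
  5 → (4, 'aeaaaabfdaedacb')
  6 → (13, 'aedacb')
  7 → (2, 'afaeaaaabfdaedacb')
  8 → (18, 'b')
  9 → (1, 'bafaeaaaabfdaedacb')
  10 → (10, 'bfdaedacb')
  11 → (17, 'cb')
  12 → (15, 'dacb')
  13 → (12, 'daedacb')
  14 → (5, 'eaaaabfdaedacb')
  15 → (0, 'ebafaeaaaabfdaedacb')
  16 → (14, 'edacb')
  17 → (3, 'faeaaaabfdaedacb')
  18 → (11, 'fdaedacb')

SA = [6, 7, 8, 9, 16, 4, 13, 2, 18, 1, 10, 17, 15, 12, 5, 0, 14, 3, 11]
rank  pair      lcp
   1  s[6:],s[7:]  3  'aaa'
   2  s[7:],s[8:]  2  'aa'
   3  s[8:],s[9:]  1  'a'
   4  s[9:],s[16:]  1  'a'
   5  s[16:],s[4:]  1  'a'
   6  s[4:],s[13:]  2  'ae'
   7  s[13:],s[2:]  1  'a'
   8  s[2:],s[18:]  0  ''
   9  s[18:],s[1:]  1  'b'
  10  s[1:],s[10:]  1  'b'
  11  s[10:],s[17:]  0  ''
  12  s[17:],s[15:]  0  ''
  13  s[15:],s[12:]  2  'da'
  14  s[12:],s[5:]  0  ''
  15  s[5:],s[0:]  1  'e'
  16  s[0:],s[14:]  1  'e'
  17  s[14:],s[3:]  0  ''
  18  s[3:],s[11:]  1  'f'

[0, 3, 2, 1, 1, 1, 2, 1, 0, 1, 1, 0, 0, 2, 0, 1, 1, 0, 1]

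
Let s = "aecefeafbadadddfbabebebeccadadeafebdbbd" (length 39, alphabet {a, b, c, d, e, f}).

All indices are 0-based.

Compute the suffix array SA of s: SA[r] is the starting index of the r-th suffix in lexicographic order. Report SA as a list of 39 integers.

rank | idx | suffix
   0 |  17 | abebebeccadadeafebdbbd
   1 |   9 | adadddfbabebebeccadadeafebdbbd
   2 |  26 | adadeafebdbbd
   3 |  11 | adddfbabebebeccadadeafebdbbd
   4 |  28 | adeafebdbbd
   5 |   0 | aecefeafbadadddfbabebebeccadadeafebdbbd
   6 |   6 | afbadadddfbabebebeccadadeafebdbbd
   7 |  31 | afebdbbd
   8 |  16 | babebebeccadadeafebdbbd
   9 |   8 | badadddfbabebebeccadadeafebdbbd
  10 |  36 | bbd
  11 |  37 | bd
  12 |  34 | bdbbd
  13 |  18 | bebebeccadadeafebdbbd
  14 |  20 | bebeccadadeafebdbbd
  15 |  22 | beccadadeafebdbbd
  16 |  25 | cadadeafebdbbd
  17 |  24 | ccadadeafebdbbd
  18 |   2 | cefeafbadadddfbabebebeccadadeafebdbbd
  19 |  38 | d
  20 |  10 | dadddfbabebebeccadadeafebdbbd
  21 |  27 | dadeafebdbbd
  22 |  35 | dbbd
  23 |  12 | dddfbabebebeccadadeafebdbbd
  24 |  13 | ddfbabebebeccadadeafebdbbd
  25 |  29 | deafebdbbd
  26 |  14 | dfbabebebeccadadeafebdbbd
  27 |   5 | eafbadadddfbabebebeccadadeafebdbbd
  28 |  30 | eafebdbbd
  29 |  33 | ebdbbd
  30 |  19 | ebebeccadadeafebdbbd
  31 |  21 | ebeccadadeafebdbbd
  32 |  23 | eccadadeafebdbbd
  33 |   1 | ecefeafbadadddfbabebebeccadadeafebdbbd
  34 |   3 | efeafbadadddfbabebebeccadadeafebdbbd
  35 |  15 | fbabebebeccadadeafebdbbd
  36 |   7 | fbadadddfbabebebeccadadeafebdbbd
  37 |   4 | feafbadadddfbabebebeccadadeafebdbbd
  38 |  32 | febdbbd

[17, 9, 26, 11, 28, 0, 6, 31, 16, 8, 36, 37, 34, 18, 20, 22, 25, 24, 2, 38, 10, 27, 35, 12, 13, 29, 14, 5, 30, 33, 19, 21, 23, 1, 3, 15, 7, 4, 32]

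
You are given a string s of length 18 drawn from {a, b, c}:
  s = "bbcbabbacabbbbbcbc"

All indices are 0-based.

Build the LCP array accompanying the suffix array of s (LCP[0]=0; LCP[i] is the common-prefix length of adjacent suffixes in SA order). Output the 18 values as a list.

rank→(start, suffix):
  0 → (4, 'abbacabbbbbcbc')
  1 → (9, 'abbbbbcbc')
  2 → (7, 'acabbbbbcbc')
  3 → (3, 'babbacabbbbbcbc')
  4 → (6, 'bacabbbbbcbc')
  5 → (5, 'bbacabbbbbcbc')
  6 → (10, 'bbbbbcbc')
  7 → (11, 'bbbbcbc')
  8 → (12, 'bbbcbc')
  9 → (0, 'bbcbabbacabbbbbcbc')
  10 → (13, 'bbcbc')
  11 → (16, 'bc')
  12 → (1, 'bcbabbacabbbbbcbc')
  13 → (14, 'bcbc')
  14 → (17, 'c')
  15 → (8, 'cabbbbbcbc')
  16 → (2, 'cbabbacabbbbbcbc')
  17 → (15, 'cbc')

SA = [4, 9, 7, 3, 6, 5, 10, 11, 12, 0, 13, 16, 1, 14, 17, 8, 2, 15]
i: (SA[i-1],SA[i]) lcp shared
  1: (4,9) 3 'abb'
  2: (9,7) 1 'a'
  3: (7,3) 0 ''
  4: (3,6) 2 'ba'
  5: (6,5) 1 'b'
  6: (5,10) 2 'bb'
  7: (10,11) 4 'bbbb'
  8: (11,12) 3 'bbb'
  9: (12,0) 2 'bb'
  10: (0,13) 4 'bbcb'
  11: (13,16) 1 'b'
  12: (16,1) 2 'bc'
  13: (1,14) 3 'bcb'
  14: (14,17) 0 ''
  15: (17,8) 1 'c'
  16: (8,2) 1 'c'
  17: (2,15) 2 'cb'

[0, 3, 1, 0, 2, 1, 2, 4, 3, 2, 4, 1, 2, 3, 0, 1, 1, 2]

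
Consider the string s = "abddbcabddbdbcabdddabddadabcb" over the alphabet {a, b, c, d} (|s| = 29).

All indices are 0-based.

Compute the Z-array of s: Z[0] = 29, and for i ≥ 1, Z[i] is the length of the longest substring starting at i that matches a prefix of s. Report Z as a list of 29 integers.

Z[0]=29
i=1: fresh scan; Z[1]=0
i=2: fresh scan; Z[2]=0
i=3: fresh scan; Z[3]=0
i=4: fresh scan; Z[4]=0
i=5: fresh scan; Z[5]=0
i=6: fresh scan; Z[6]=5 grow→box=[6,11)
i=7: min(r-i=4, Z[1]=0)=0; Z[7]=0
i=8: min(r-i=3, Z[2]=0)=0; Z[8]=0
i=9: min(r-i=2, Z[3]=0)=0; Z[9]=0
i=10: min(r-i=1, Z[4]=0)=0; Z[10]=0
i=11: fresh scan; Z[11]=0
i=12: fresh scan; Z[12]=0
i=13: fresh scan; Z[13]=0
i=14: fresh scan; Z[14]=4 grow→box=[14,18)
i=15: min(r-i=3, Z[1]=0)=0; Z[15]=0
i=16: min(r-i=2, Z[2]=0)=0; Z[16]=0
i=17: min(r-i=1, Z[3]=0)=0; Z[17]=0
i=18: fresh scan; Z[18]=0
i=19: fresh scan; Z[19]=4 grow→box=[19,23)
i=20: min(r-i=3, Z[1]=0)=0; Z[20]=0
i=21: min(r-i=2, Z[2]=0)=0; Z[21]=0
i=22: min(r-i=1, Z[3]=0)=0; Z[22]=0
i=23: fresh scan; Z[23]=1 grow→box=[23,24)
i=24: fresh scan; Z[24]=0
i=25: fresh scan; Z[25]=2 grow→box=[25,27)
i=26: min(r-i=1, Z[1]=0)=0; Z[26]=0
i=27: fresh scan; Z[27]=0
i=28: fresh scan; Z[28]=0

[29, 0, 0, 0, 0, 0, 5, 0, 0, 0, 0, 0, 0, 0, 4, 0, 0, 0, 0, 4, 0, 0, 0, 1, 0, 2, 0, 0, 0]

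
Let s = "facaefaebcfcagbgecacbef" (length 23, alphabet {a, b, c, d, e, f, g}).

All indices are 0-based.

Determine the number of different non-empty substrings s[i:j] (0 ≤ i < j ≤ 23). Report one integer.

rank→(start, suffix):
  0 → (1, 'acaefaebcfcagbgecacbef')
  1 → (18, 'acbef')
  2 → (6, 'aebcfcagbgecacbef')
  3 → (3, 'aefaebcfcagbgecacbef')
  4 → (12, 'agbgecacbef')
  5 → (8, 'bcfcagbgecacbef')
  6 → (20, 'bef')
  7 → (14, 'bgecacbef')
  8 → (17, 'cacbef')
  9 → (2, 'caefaebcfcagbgecacbef')
  10 → (11, 'cagbgecacbef')
  11 → (19, 'cbef')
  12 → (9, 'cfcagbgecacbef')
  13 → (7, 'ebcfcagbgecacbef')
  14 → (16, 'ecacbef')
  15 → (21, 'ef')
  16 → (4, 'efaebcfcagbgecacbef')
  17 → (22, 'f')
  18 → (0, 'facaefaebcfcagbgecacbef')
  19 → (5, 'faebcfcagbgecacbef')
  20 → (10, 'fcagbgecacbef')
  21 → (13, 'gbgecacbef')
  22 → (15, 'gecacbef')

SA = [1, 18, 6, 3, 12, 8, 20, 14, 17, 2, 11, 19, 9, 7, 16, 21, 4, 22, 0, 5, 10, 13, 15]
[i] adj suffixes → lcp
  [1] 1/18 → 2 ('ac')
  [2] 18/6 → 1 ('a')
  [3] 6/3 → 2 ('ae')
  [4] 3/12 → 1 ('a')
  [5] 12/8 → 0 ('')
  [6] 8/20 → 1 ('b')
  [7] 20/14 → 1 ('b')
  [8] 14/17 → 0 ('')
  [9] 17/2 → 2 ('ca')
  [10] 2/11 → 2 ('ca')
  [11] 11/19 → 1 ('c')
  [12] 19/9 → 1 ('c')
  [13] 9/7 → 0 ('')
  [14] 7/16 → 1 ('e')
  [15] 16/21 → 1 ('e')
  [16] 21/4 → 2 ('ef')
  [17] 4/22 → 0 ('')
  [18] 22/0 → 1 ('f')
  [19] 0/5 → 2 ('fa')
  [20] 5/10 → 1 ('f')
  [21] 10/13 → 0 ('')
  [22] 13/15 → 1 ('g')

n(n+1)/2 = 23·24/2 = 276
Σ LCP = 0 + 2 + 1 + 2 + 1 + 0 + 1 + 1 + 0 + 2 + 2 + 1 + 1 + 0 + 1 + 1 + 2 + 0 + 1 + 2 + 1 + 0 + 1 = 23
distinct = 276 − 23 = 253

253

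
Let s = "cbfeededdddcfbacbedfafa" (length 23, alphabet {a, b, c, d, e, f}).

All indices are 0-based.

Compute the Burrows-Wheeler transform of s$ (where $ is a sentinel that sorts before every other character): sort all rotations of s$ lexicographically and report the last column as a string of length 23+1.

rank  rotation                  last
    0  $cbfeededdddcfbacbedfafa  a
    1  a$cbfeededdddcfbacbedfaf  f
    2  acbedfafa$cbfeededdddcfb  b
    3  afa$cbfeededdddcfbacbedf  f
    4  bacbedfafa$cbfeededdddcf  f
    5  bedfafa$cbfeededdddcfbac  c
    6  bfeededdddcfbacbedfafa$c  c
    7  cbedfafa$cbfeededdddcfba  a
    8  cbfeededdddcfbacbedfafa$  $
    9  cfbacbedfafa$cbfeededddd  d
   10  dcfbacbedfafa$cbfeededdd  d
   11  ddcfbacbedfafa$cbfeededd  d
   12  dddcfbacbedfafa$cbfeeded  d
   13  ddddcfbacbedfafa$cbfeede  e
   14  deddddcfbacbedfafa$cbfee  e
   15  dfafa$cbfeededdddcfbacbe  e
   16  eddddcfbacbedfafa$cbfeed  d
   17  ededdddcfbacbedfafa$cbfe  e
   18  edfafa$cbfeededdddcfbacb  b
   19  eededdddcfbacbedfafa$cbf  f
   20  fa$cbfeededdddcfbacbedfa  a
   21  fafa$cbfeededdddcfbacbed  d
   22  fbacbedfafa$cbfeededdddc  c
   23  feededdddcfbacbedfafa$cb  b

afbffcca$ddddeeedebfadcb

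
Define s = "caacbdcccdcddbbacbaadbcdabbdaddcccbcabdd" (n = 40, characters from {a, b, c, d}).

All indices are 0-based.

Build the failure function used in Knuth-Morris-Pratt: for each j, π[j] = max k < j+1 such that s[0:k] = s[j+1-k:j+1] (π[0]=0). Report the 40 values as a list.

[0, 0, 0, 1, 0, 0, 1, 1, 1, 0, 1, 0, 0, 0, 0, 0, 1, 0, 0, 0, 0, 0, 1, 0, 0, 0, 0, 0, 0, 0, 0, 1, 1, 1, 0, 1, 2, 0, 0, 0]

π[0] = 0
j=1 s[j]='a': π[1]=0 (border '')
j=2 s[j]='a': π[2]=0 (border '')
j=3 s[j]='c': π[3]=1 (border 'c')
j=4 s[j]='b': k: 1→0; π[4]=0 (border '')
j=5 s[j]='d': π[5]=0 (border '')
j=6 s[j]='c': π[6]=1 (border 'c')
j=7 s[j]='c': k: 1→0; π[7]=1 (border 'c')
j=8 s[j]='c': k: 1→0; π[8]=1 (border 'c')
j=9 s[j]='d': k: 1→0; π[9]=0 (border '')
j=10 s[j]='c': π[10]=1 (border 'c')
j=11 s[j]='d': k: 1→0; π[11]=0 (border '')
j=12 s[j]='d': π[12]=0 (border '')
j=13 s[j]='b': π[13]=0 (border '')
j=14 s[j]='b': π[14]=0 (border '')
j=15 s[j]='a': π[15]=0 (border '')
j=16 s[j]='c': π[16]=1 (border 'c')
j=17 s[j]='b': k: 1→0; π[17]=0 (border '')
j=18 s[j]='a': π[18]=0 (border '')
j=19 s[j]='a': π[19]=0 (border '')
j=20 s[j]='d': π[20]=0 (border '')
j=21 s[j]='b': π[21]=0 (border '')
j=22 s[j]='c': π[22]=1 (border 'c')
j=23 s[j]='d': k: 1→0; π[23]=0 (border '')
j=24 s[j]='a': π[24]=0 (border '')
j=25 s[j]='b': π[25]=0 (border '')
j=26 s[j]='b': π[26]=0 (border '')
j=27 s[j]='d': π[27]=0 (border '')
j=28 s[j]='a': π[28]=0 (border '')
j=29 s[j]='d': π[29]=0 (border '')
j=30 s[j]='d': π[30]=0 (border '')
j=31 s[j]='c': π[31]=1 (border 'c')
j=32 s[j]='c': k: 1→0; π[32]=1 (border 'c')
j=33 s[j]='c': k: 1→0; π[33]=1 (border 'c')
j=34 s[j]='b': k: 1→0; π[34]=0 (border '')
j=35 s[j]='c': π[35]=1 (border 'c')
j=36 s[j]='a': π[36]=2 (border 'ca')
j=37 s[j]='b': k: 2→0; π[37]=0 (border '')
j=38 s[j]='d': π[38]=0 (border '')
j=39 s[j]='d': π[39]=0 (border '')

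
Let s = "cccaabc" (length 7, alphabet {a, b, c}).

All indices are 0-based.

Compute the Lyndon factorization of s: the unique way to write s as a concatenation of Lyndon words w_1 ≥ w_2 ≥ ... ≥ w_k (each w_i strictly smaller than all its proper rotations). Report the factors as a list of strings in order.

emit factor 1: 'c' (i=0, period=1)
emit factor 2: 'c' (i=1, period=1)
emit factor 3: 'c' (i=2, period=1)
emit factor 4: 'aabc' (i=3, period=4)

["c", "c", "c", "aabc"]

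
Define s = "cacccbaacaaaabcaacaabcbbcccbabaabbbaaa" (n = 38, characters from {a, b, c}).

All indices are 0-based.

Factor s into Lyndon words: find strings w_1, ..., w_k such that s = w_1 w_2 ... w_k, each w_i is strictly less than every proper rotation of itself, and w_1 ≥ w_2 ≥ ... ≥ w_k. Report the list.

["c", "acccb", "aac", "aaaabcaacaabcbbcccbabaabbb", "a", "a", "a"]

emit factor 1: 'c' (i=0, period=1)
emit factor 2: 'acccb' (i=1, period=5)
emit factor 3: 'aac' (i=6, period=3)
emit factor 4: 'aaaabcaacaabcbbcccbabaabbb' (i=9, period=26)
emit factor 5: 'a' (i=35, period=1)
emit factor 6: 'a' (i=36, period=1)
emit factor 7: 'a' (i=37, period=1)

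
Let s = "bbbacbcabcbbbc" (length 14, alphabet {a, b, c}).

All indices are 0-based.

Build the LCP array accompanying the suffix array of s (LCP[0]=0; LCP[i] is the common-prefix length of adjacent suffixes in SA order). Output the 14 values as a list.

[0, 1, 0, 1, 2, 3, 2, 1, 2, 2, 0, 1, 1, 2]

sorted suffixes:
  #0 SA[0]=7  'abcbbbc'
  #1 SA[1]=3  'acbcabcbbbc'
  #2 SA[2]=2  'bacbcabcbbbc'
  #3 SA[3]=1  'bbacbcabcbbbc'
  #4 SA[4]=0  'bbbacbcabcbbbc'
  #5 SA[5]=10  'bbbc'
  #6 SA[6]=11  'bbc'
  #7 SA[7]=12  'bc'
  #8 SA[8]=5  'bcabcbbbc'
  #9 SA[9]=8  'bcbbbc'
  #10 SA[10]=13  'c'
  #11 SA[11]=6  'cabcbbbc'
  #12 SA[12]=9  'cbbbc'
  #13 SA[13]=4  'cbcabcbbbc'

SA = [7, 3, 2, 1, 0, 10, 11, 12, 5, 8, 13, 6, 9, 4]
rank  pair      lcp
   1  s[7:],s[3:]  1  'a'
   2  s[3:],s[2:]  0  ''
   3  s[2:],s[1:]  1  'b'
   4  s[1:],s[0:]  2  'bb'
   5  s[0:],s[10:]  3  'bbb'
   6  s[10:],s[11:]  2  'bb'
   7  s[11:],s[12:]  1  'b'
   8  s[12:],s[5:]  2  'bc'
   9  s[5:],s[8:]  2  'bc'
  10  s[8:],s[13:]  0  ''
  11  s[13:],s[6:]  1  'c'
  12  s[6:],s[9:]  1  'c'
  13  s[9:],s[4:]  2  'cb'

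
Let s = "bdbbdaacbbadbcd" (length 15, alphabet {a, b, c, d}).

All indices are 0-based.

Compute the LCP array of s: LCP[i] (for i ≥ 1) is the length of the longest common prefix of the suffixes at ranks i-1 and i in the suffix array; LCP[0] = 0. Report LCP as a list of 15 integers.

[0, 1, 1, 0, 1, 2, 1, 1, 2, 0, 1, 0, 1, 1, 2]

rank→(start, suffix):
  0 → (5, 'aacbbadbcd')
  1 → (6, 'acbbadbcd')
  2 → (10, 'adbcd')
  3 → (9, 'badbcd')
  4 → (8, 'bbadbcd')
  5 → (2, 'bbdaacbbadbcd')
  6 → (12, 'bcd')
  7 → (3, 'bdaacbbadbcd')
  8 → (0, 'bdbbdaacbbadbcd')
  9 → (7, 'cbbadbcd')
  10 → (13, 'cd')
  11 → (14, 'd')
  12 → (4, 'daacbbadbcd')
  13 → (1, 'dbbdaacbbadbcd')
  14 → (11, 'dbcd')

SA = [5, 6, 10, 9, 8, 2, 12, 3, 0, 7, 13, 14, 4, 1, 11]
i: (SA[i-1],SA[i]) lcp shared
  1: (5,6) 1 'a'
  2: (6,10) 1 'a'
  3: (10,9) 0 ''
  4: (9,8) 1 'b'
  5: (8,2) 2 'bb'
  6: (2,12) 1 'b'
  7: (12,3) 1 'b'
  8: (3,0) 2 'bd'
  9: (0,7) 0 ''
  10: (7,13) 1 'c'
  11: (13,14) 0 ''
  12: (14,4) 1 'd'
  13: (4,1) 1 'd'
  14: (1,11) 2 'db'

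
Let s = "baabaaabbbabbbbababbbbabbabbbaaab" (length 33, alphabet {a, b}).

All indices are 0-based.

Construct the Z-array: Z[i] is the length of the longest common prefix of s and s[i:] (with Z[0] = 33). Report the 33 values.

Z[0]=33
i=1: outside box; Z[1]=0
i=2: outside box; Z[2]=0
i=3: outside box; Z[3]=3 extend→box=[3,6)
i=4: min(r-i=2, Z[1]=0)=0; Z[4]=0
i=5: min(r-i=1, Z[2]=0)=0; Z[5]=0
i=6: outside box; Z[6]=0
i=7: outside box; Z[7]=1 extend→box=[7,8)
i=8: outside box; Z[8]=1 extend→box=[8,9)
i=9: outside box; Z[9]=2 extend→box=[9,11)
i=10: min(r-i=1, Z[1]=0)=0; Z[10]=0
i=11: outside box; Z[11]=1 extend→box=[11,12)
i=12: outside box; Z[12]=1 extend→box=[12,13)
i=13: outside box; Z[13]=1 extend→box=[13,14)
i=14: outside box; Z[14]=2 extend→box=[14,16)
i=15: min(r-i=1, Z[1]=0)=0; Z[15]=0
i=16: outside box; Z[16]=2 extend→box=[16,18)
i=17: min(r-i=1, Z[1]=0)=0; Z[17]=0
i=18: outside box; Z[18]=1 extend→box=[18,19)
i=19: outside box; Z[19]=1 extend→box=[19,20)
i=20: outside box; Z[20]=1 extend→box=[20,21)
i=21: outside box; Z[21]=2 extend→box=[21,23)
i=22: min(r-i=1, Z[1]=0)=0; Z[22]=0
i=23: outside box; Z[23]=1 extend→box=[23,24)
i=24: outside box; Z[24]=2 extend→box=[24,26)
i=25: min(r-i=1, Z[1]=0)=0; Z[25]=0
i=26: outside box; Z[26]=1 extend→box=[26,27)
i=27: outside box; Z[27]=1 extend→box=[27,28)
i=28: outside box; Z[28]=3 extend→box=[28,31)
i=29: min(r-i=2, Z[1]=0)=0; Z[29]=0
i=30: min(r-i=1, Z[2]=0)=0; Z[30]=0
i=31: outside box; Z[31]=0
i=32: outside box; Z[32]=1 extend→box=[32,33)

[33, 0, 0, 3, 0, 0, 0, 1, 1, 2, 0, 1, 1, 1, 2, 0, 2, 0, 1, 1, 1, 2, 0, 1, 2, 0, 1, 1, 3, 0, 0, 0, 1]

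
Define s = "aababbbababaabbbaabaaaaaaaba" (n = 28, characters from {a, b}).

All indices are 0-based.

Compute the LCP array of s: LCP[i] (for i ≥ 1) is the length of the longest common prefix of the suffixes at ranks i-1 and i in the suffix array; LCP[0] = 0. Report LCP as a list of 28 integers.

rank→(start, suffix):
  0 → (27, 'a')
  1 → (19, 'aaaaaaaba')
  2 → (20, 'aaaaaaba')
  3 → (21, 'aaaaaba')
  4 → (22, 'aaaaba')
  5 → (23, 'aaaba')
  6 → (24, 'aaba')
  7 → (16, 'aabaaaaaaaba')
  8 → (0, 'aababbbababaabbbaabaaaaaaaba')
  9 → (11, 'aabbbaabaaaaaaaba')
  10 → (25, 'aba')
  11 → (17, 'abaaaaaaaba')
  12 → (9, 'abaabbbaabaaaaaaaba')
  13 → (7, 'ababaabbbaabaaaaaaaba')
  14 → (1, 'ababbbababaabbbaabaaaaaaaba')
  15 → (12, 'abbbaabaaaaaaaba')
  16 → (3, 'abbbababaabbbaabaaaaaaaba')
  17 → (26, 'ba')
  18 → (18, 'baaaaaaaba')
  19 → (15, 'baabaaaaaaaba')
  20 → (10, 'baabbbaabaaaaaaaba')
  21 → (8, 'babaabbbaabaaaaaaaba')
  22 → (6, 'bababaabbbaabaaaaaaaba')
  23 → (2, 'babbbababaabbbaabaaaaaaaba')
  24 → (14, 'bbaabaaaaaaaba')
  25 → (5, 'bbababaabbbaabaaaaaaaba')
  26 → (13, 'bbbaabaaaaaaaba')
  27 → (4, 'bbbababaabbbaabaaaaaaaba')

SA = [27, 19, 20, 21, 22, 23, 24, 16, 0, 11, 25, 17, 9, 7, 1, 12, 3, 26, 18, 15, 10, 8, 6, 2, 14, 5, 13, 4]
rank  pair      lcp
   1  s[27:],s[19:]  1  'a'
   2  s[19:],s[20:]  6  'aaaaaa'
   3  s[20:],s[21:]  5  'aaaaa'
   4  s[21:],s[22:]  4  'aaaa'
   5  s[22:],s[23:]  3  'aaa'
   6  s[23:],s[24:]  2  'aa'
   7  s[24:],s[16:]  4  'aaba'
   8  s[16:],s[0:]  4  'aaba'
   9  s[0:],s[11:]  3  'aab'
  10  s[11:],s[25:]  1  'a'
  11  s[25:],s[17:]  3  'aba'
  12  s[17:],s[9:]  4  'abaa'
  13  s[9:],s[7:]  3  'aba'
  14  s[7:],s[1:]  4  'abab'
  15  s[1:],s[12:]  2  'ab'
  16  s[12:],s[3:]  5  'abbba'
  17  s[3:],s[26:]  0  ''
  18  s[26:],s[18:]  2  'ba'
  19  s[18:],s[15:]  3  'baa'
  20  s[15:],s[10:]  4  'baab'
  21  s[10:],s[8:]  2  'ba'
  22  s[8:],s[6:]  4  'baba'
  23  s[6:],s[2:]  3  'bab'
  24  s[2:],s[14:]  1  'b'
  25  s[14:],s[5:]  3  'bba'
  26  s[5:],s[13:]  2  'bb'
  27  s[13:],s[4:]  4  'bbba'

[0, 1, 6, 5, 4, 3, 2, 4, 4, 3, 1, 3, 4, 3, 4, 2, 5, 0, 2, 3, 4, 2, 4, 3, 1, 3, 2, 4]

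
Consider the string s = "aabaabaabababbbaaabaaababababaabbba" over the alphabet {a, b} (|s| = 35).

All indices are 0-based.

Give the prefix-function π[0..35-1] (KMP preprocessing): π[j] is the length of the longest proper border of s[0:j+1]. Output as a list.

π[0] = 0
j=1 s[j]='a': π[1]=1 (border 'a')
j=2 s[j]='b': k: 1→0; π[2]=0 (border '')
j=3 s[j]='a': π[3]=1 (border 'a')
j=4 s[j]='a': π[4]=2 (border 'aa')
j=5 s[j]='b': π[5]=3 (border 'aab')
j=6 s[j]='a': π[6]=4 (border 'aaba')
j=7 s[j]='a': π[7]=5 (border 'aabaa')
j=8 s[j]='b': π[8]=6 (border 'aabaab')
j=9 s[j]='a': π[9]=7 (border 'aabaaba')
j=10 s[j]='b': k: 7→4→1→0; π[10]=0 (border '')
j=11 s[j]='a': π[11]=1 (border 'a')
j=12 s[j]='b': k: 1→0; π[12]=0 (border '')
j=13 s[j]='b': π[13]=0 (border '')
j=14 s[j]='b': π[14]=0 (border '')
j=15 s[j]='a': π[15]=1 (border 'a')
j=16 s[j]='a': π[16]=2 (border 'aa')
j=17 s[j]='a': k: 2→1; π[17]=2 (border 'aa')
j=18 s[j]='b': π[18]=3 (border 'aab')
j=19 s[j]='a': π[19]=4 (border 'aaba')
j=20 s[j]='a': π[20]=5 (border 'aabaa')
j=21 s[j]='a': k: 5→2→1; π[21]=2 (border 'aa')
j=22 s[j]='b': π[22]=3 (border 'aab')
j=23 s[j]='a': π[23]=4 (border 'aaba')
j=24 s[j]='b': k: 4→1→0; π[24]=0 (border '')
j=25 s[j]='a': π[25]=1 (border 'a')
j=26 s[j]='b': k: 1→0; π[26]=0 (border '')
j=27 s[j]='a': π[27]=1 (border 'a')
j=28 s[j]='b': k: 1→0; π[28]=0 (border '')
j=29 s[j]='a': π[29]=1 (border 'a')
j=30 s[j]='a': π[30]=2 (border 'aa')
j=31 s[j]='b': π[31]=3 (border 'aab')
j=32 s[j]='b': k: 3→0; π[32]=0 (border '')
j=33 s[j]='b': π[33]=0 (border '')
j=34 s[j]='a': π[34]=1 (border 'a')

[0, 1, 0, 1, 2, 3, 4, 5, 6, 7, 0, 1, 0, 0, 0, 1, 2, 2, 3, 4, 5, 2, 3, 4, 0, 1, 0, 1, 0, 1, 2, 3, 0, 0, 1]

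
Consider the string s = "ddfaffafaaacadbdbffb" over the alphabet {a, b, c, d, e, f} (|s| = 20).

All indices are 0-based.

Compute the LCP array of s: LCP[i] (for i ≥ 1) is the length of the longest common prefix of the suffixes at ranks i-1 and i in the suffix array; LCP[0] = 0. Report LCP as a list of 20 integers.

rank→(start, suffix):
  0 → (8, 'aaacadbdbffb')
  1 → (9, 'aacadbdbffb')
  2 → (10, 'acadbdbffb')
  3 → (12, 'adbdbffb')
  4 → (6, 'afaaacadbdbffb')
  5 → (3, 'affafaaacadbdbffb')
  6 → (19, 'b')
  7 → (14, 'bdbffb')
  8 → (16, 'bffb')
  9 → (11, 'cadbdbffb')
  10 → (13, 'dbdbffb')
  11 → (15, 'dbffb')
  12 → (0, 'ddfaffafaaacadbdbffb')
  13 → (1, 'dfaffafaaacadbdbffb')
  14 → (7, 'faaacadbdbffb')
  15 → (5, 'fafaaacadbdbffb')
  16 → (2, 'faffafaaacadbdbffb')
  17 → (18, 'fb')
  18 → (4, 'ffafaaacadbdbffb')
  19 → (17, 'ffb')

SA = [8, 9, 10, 12, 6, 3, 19, 14, 16, 11, 13, 15, 0, 1, 7, 5, 2, 18, 4, 17]
rank  pair      lcp
   1  s[8:],s[9:]  2  'aa'
   2  s[9:],s[10:]  1  'a'
   3  s[10:],s[12:]  1  'a'
   4  s[12:],s[6:]  1  'a'
   5  s[6:],s[3:]  2  'af'
   6  s[3:],s[19:]  0  ''
   7  s[19:],s[14:]  1  'b'
   8  s[14:],s[16:]  1  'b'
   9  s[16:],s[11:]  0  ''
  10  s[11:],s[13:]  0  ''
  11  s[13:],s[15:]  2  'db'
  12  s[15:],s[0:]  1  'd'
  13  s[0:],s[1:]  1  'd'
  14  s[1:],s[7:]  0  ''
  15  s[7:],s[5:]  2  'fa'
  16  s[5:],s[2:]  3  'faf'
  17  s[2:],s[18:]  1  'f'
  18  s[18:],s[4:]  1  'f'
  19  s[4:],s[17:]  2  'ff'

[0, 2, 1, 1, 1, 2, 0, 1, 1, 0, 0, 2, 1, 1, 0, 2, 3, 1, 1, 2]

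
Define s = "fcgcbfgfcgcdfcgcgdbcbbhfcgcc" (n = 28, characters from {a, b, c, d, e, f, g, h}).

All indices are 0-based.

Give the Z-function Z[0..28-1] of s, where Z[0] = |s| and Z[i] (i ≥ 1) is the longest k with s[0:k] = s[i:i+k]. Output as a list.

Z[0]=28
i=1: i≥r, start 0; Z[1]=0
i=2: i≥r, start 0; Z[2]=0
i=3: i≥r, start 0; Z[3]=0
i=4: i≥r, start 0; Z[4]=0
i=5: i≥r, start 0; Z[5]=1 extend→box=[5,6)
i=6: i≥r, start 0; Z[6]=0
i=7: i≥r, start 0; Z[7]=4 extend→box=[7,11)
i=8: min(r-i=3, Z[1]=0)=0; Z[8]=0
i=9: min(r-i=2, Z[2]=0)=0; Z[9]=0
i=10: min(r-i=1, Z[3]=0)=0; Z[10]=0
i=11: i≥r, start 0; Z[11]=0
i=12: i≥r, start 0; Z[12]=4 extend→box=[12,16)
i=13: min(r-i=3, Z[1]=0)=0; Z[13]=0
i=14: min(r-i=2, Z[2]=0)=0; Z[14]=0
i=15: min(r-i=1, Z[3]=0)=0; Z[15]=0
i=16: i≥r, start 0; Z[16]=0
i=17: i≥r, start 0; Z[17]=0
i=18: i≥r, start 0; Z[18]=0
i=19: i≥r, start 0; Z[19]=0
i=20: i≥r, start 0; Z[20]=0
i=21: i≥r, start 0; Z[21]=0
i=22: i≥r, start 0; Z[22]=0
i=23: i≥r, start 0; Z[23]=4 extend→box=[23,27)
i=24: min(r-i=3, Z[1]=0)=0; Z[24]=0
i=25: min(r-i=2, Z[2]=0)=0; Z[25]=0
i=26: min(r-i=1, Z[3]=0)=0; Z[26]=0
i=27: i≥r, start 0; Z[27]=0

[28, 0, 0, 0, 0, 1, 0, 4, 0, 0, 0, 0, 4, 0, 0, 0, 0, 0, 0, 0, 0, 0, 0, 4, 0, 0, 0, 0]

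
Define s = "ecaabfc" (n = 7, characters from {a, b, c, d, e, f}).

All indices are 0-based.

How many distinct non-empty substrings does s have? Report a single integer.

rank→(start, suffix):
  0 → (2, 'aabfc')
  1 → (3, 'abfc')
  2 → (4, 'bfc')
  3 → (6, 'c')
  4 → (1, 'caabfc')
  5 → (0, 'ecaabfc')
  6 → (5, 'fc')

SA = [2, 3, 4, 6, 1, 0, 5]
[i] adj suffixes → lcp
  [1] 2/3 → 1 ('a')
  [2] 3/4 → 0 ('')
  [3] 4/6 → 0 ('')
  [4] 6/1 → 1 ('c')
  [5] 1/0 → 0 ('')
  [6] 0/5 → 0 ('')

n(n+1)/2 = 7·8/2 = 28
Σ LCP = 0 + 1 + 0 + 0 + 1 + 0 + 0 = 2
distinct = 28 − 2 = 26

26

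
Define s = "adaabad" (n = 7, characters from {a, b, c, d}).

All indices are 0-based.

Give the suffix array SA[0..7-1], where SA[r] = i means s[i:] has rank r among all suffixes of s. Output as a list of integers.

sorted suffixes:
  #0 SA[0]=2  'aabad'
  #1 SA[1]=3  'abad'
  #2 SA[2]=5  'ad'
  #3 SA[3]=0  'adaabad'
  #4 SA[4]=4  'bad'
  #5 SA[5]=6  'd'
  #6 SA[6]=1  'daabad'

[2, 3, 5, 0, 4, 6, 1]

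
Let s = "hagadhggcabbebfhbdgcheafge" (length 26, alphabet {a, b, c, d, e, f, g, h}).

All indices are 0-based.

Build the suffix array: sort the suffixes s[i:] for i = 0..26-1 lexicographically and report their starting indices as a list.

[9, 3, 22, 1, 10, 16, 11, 13, 8, 19, 17, 4, 25, 21, 12, 23, 14, 2, 7, 18, 24, 6, 0, 15, 20, 5]

sorted suffixes:
  #0 SA[0]=9  'abbebfhbdgcheafge'
  #1 SA[1]=3  'adhggcabbebfhbdgcheafge'
  #2 SA[2]=22  'afge'
  #3 SA[3]=1  'agadhggcabbebfhbdgcheafge'
  #4 SA[4]=10  'bbebfhbdgcheafge'
  #5 SA[5]=16  'bdgcheafge'
  #6 SA[6]=11  'bebfhbdgcheafge'
  #7 SA[7]=13  'bfhbdgcheafge'
  #8 SA[8]=8  'cabbebfhbdgcheafge'
  #9 SA[9]=19  'cheafge'
  #10 SA[10]=17  'dgcheafge'
  #11 SA[11]=4  'dhggcabbebfhbdgcheafge'
  #12 SA[12]=25  'e'
  #13 SA[13]=21  'eafge'
  #14 SA[14]=12  'ebfhbdgcheafge'
  #15 SA[15]=23  'fge'
  #16 SA[16]=14  'fhbdgcheafge'
  #17 SA[17]=2  'gadhggcabbebfhbdgcheafge'
  #18 SA[18]=7  'gcabbebfhbdgcheafge'
  #19 SA[19]=18  'gcheafge'
  #20 SA[20]=24  'ge'
  #21 SA[21]=6  'ggcabbebfhbdgcheafge'
  #22 SA[22]=0  'hagadhggcabbebfhbdgcheafge'
  #23 SA[23]=15  'hbdgcheafge'
  #24 SA[24]=20  'heafge'
  #25 SA[25]=5  'hggcabbebfhbdgcheafge'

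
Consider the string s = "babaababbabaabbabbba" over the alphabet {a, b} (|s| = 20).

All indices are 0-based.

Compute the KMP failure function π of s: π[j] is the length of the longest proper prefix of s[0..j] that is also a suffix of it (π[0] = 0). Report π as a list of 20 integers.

π[0] = 0
j=1 s[j]='a': π[1]=0 (border '')
j=2 s[j]='b': π[2]=1 (border 'b')
j=3 s[j]='a': π[3]=2 (border 'ba')
j=4 s[j]='a': k: 2→0; π[4]=0 (border '')
j=5 s[j]='b': π[5]=1 (border 'b')
j=6 s[j]='a': π[6]=2 (border 'ba')
j=7 s[j]='b': π[7]=3 (border 'bab')
j=8 s[j]='b': k: 3→1→0; π[8]=1 (border 'b')
j=9 s[j]='a': π[9]=2 (border 'ba')
j=10 s[j]='b': π[10]=3 (border 'bab')
j=11 s[j]='a': π[11]=4 (border 'baba')
j=12 s[j]='a': π[12]=5 (border 'babaa')
j=13 s[j]='b': π[13]=6 (border 'babaab')
j=14 s[j]='b': k: 6→1→0; π[14]=1 (border 'b')
j=15 s[j]='a': π[15]=2 (border 'ba')
j=16 s[j]='b': π[16]=3 (border 'bab')
j=17 s[j]='b': k: 3→1→0; π[17]=1 (border 'b')
j=18 s[j]='b': k: 1→0; π[18]=1 (border 'b')
j=19 s[j]='a': π[19]=2 (border 'ba')

[0, 0, 1, 2, 0, 1, 2, 3, 1, 2, 3, 4, 5, 6, 1, 2, 3, 1, 1, 2]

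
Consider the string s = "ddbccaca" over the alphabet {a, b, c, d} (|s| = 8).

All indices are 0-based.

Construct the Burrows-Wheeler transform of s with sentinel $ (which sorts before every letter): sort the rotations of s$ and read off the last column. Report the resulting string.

rank  rotation   last
    0  $ddbccaca  a
    1  a$ddbccac  c
    2  aca$ddbcc  c
    3  bccaca$dd  d
    4  ca$ddbcca  a
    5  caca$ddbc  c
    6  ccaca$ddb  b
    7  dbccaca$d  d
    8  ddbccaca$  $

accdacbd$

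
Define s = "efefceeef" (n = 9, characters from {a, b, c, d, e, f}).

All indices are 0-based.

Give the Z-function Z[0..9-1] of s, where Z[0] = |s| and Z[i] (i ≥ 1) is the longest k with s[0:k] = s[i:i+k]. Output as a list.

[9, 0, 2, 0, 0, 1, 1, 2, 0]

Z[0]=9
i=1: fresh scan; Z[1]=0
i=2: fresh scan; Z[2]=2 extend→box=[2,4)
i=3: min(r-i=1, Z[1]=0)=0; Z[3]=0
i=4: fresh scan; Z[4]=0
i=5: fresh scan; Z[5]=1 extend→box=[5,6)
i=6: fresh scan; Z[6]=1 extend→box=[6,7)
i=7: fresh scan; Z[7]=2 extend→box=[7,9)
i=8: min(r-i=1, Z[1]=0)=0; Z[8]=0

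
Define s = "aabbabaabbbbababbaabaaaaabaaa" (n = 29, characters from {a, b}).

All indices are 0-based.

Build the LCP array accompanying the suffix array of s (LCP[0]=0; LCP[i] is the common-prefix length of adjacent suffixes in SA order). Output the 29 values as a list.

sorted suffixes:
  #0 SA[0]=28  'a'
  #1 SA[1]=27  'aa'
  #2 SA[2]=26  'aaa'
  #3 SA[3]=20  'aaaaabaaa'
  #4 SA[4]=21  'aaaabaaa'
  #5 SA[5]=22  'aaabaaa'
  #6 SA[6]=23  'aabaaa'
  #7 SA[7]=17  'aabaaaaabaaa'
  #8 SA[8]=0  'aabbabaabbbbababbaabaaaaabaaa'
  #9 SA[9]=6  'aabbbbababbaabaaaaabaaa'
  #10 SA[10]=24  'abaaa'
  #11 SA[11]=18  'abaaaaabaaa'
  #12 SA[12]=4  'abaabbbbababbaabaaaaabaaa'
  #13 SA[13]=12  'ababbaabaaaaabaaa'
  #14 SA[14]=14  'abbaabaaaaabaaa'
  #15 SA[15]=1  'abbabaabbbbababbaabaaaaabaaa'
  #16 SA[16]=7  'abbbbababbaabaaaaabaaa'
  #17 SA[17]=25  'baaa'
  #18 SA[18]=19  'baaaaabaaa'
  #19 SA[19]=16  'baabaaaaabaaa'
  #20 SA[20]=5  'baabbbbababbaabaaaaabaaa'
  #21 SA[21]=3  'babaabbbbababbaabaaaaabaaa'
  #22 SA[22]=11  'bababbaabaaaaabaaa'
  #23 SA[23]=13  'babbaabaaaaabaaa'
  #24 SA[24]=15  'bbaabaaaaabaaa'
  #25 SA[25]=2  'bbabaabbbbababbaabaaaaabaaa'
  #26 SA[26]=10  'bbababbaabaaaaabaaa'
  #27 SA[27]=9  'bbbababbaabaaaaabaaa'
  #28 SA[28]=8  'bbbbababbaabaaaaabaaa'

SA = [28, 27, 26, 20, 21, 22, 23, 17, 0, 6, 24, 18, 4, 12, 14, 1, 7, 25, 19, 16, 5, 3, 11, 13, 15, 2, 10, 9, 8]
rank  pair      lcp
   1  s[28:],s[27:]  1  'a'
   2  s[27:],s[26:]  2  'aa'
   3  s[26:],s[20:]  3  'aaa'
   4  s[20:],s[21:]  4  'aaaa'
   5  s[21:],s[22:]  3  'aaa'
   6  s[22:],s[23:]  2  'aa'
   7  s[23:],s[17:]  6  'aabaaa'
   8  s[17:],s[0:]  3  'aab'
   9  s[0:],s[6:]  4  'aabb'
  10  s[6:],s[24:]  1  'a'
  11  s[24:],s[18:]  5  'abaaa'
  12  s[18:],s[4:]  4  'abaa'
  13  s[4:],s[12:]  3  'aba'
  14  s[12:],s[14:]  2  'ab'
  15  s[14:],s[1:]  4  'abba'
  16  s[1:],s[7:]  3  'abb'
  17  s[7:],s[25:]  0  ''
  18  s[25:],s[19:]  4  'baaa'
  19  s[19:],s[16:]  3  'baa'
  20  s[16:],s[5:]  4  'baab'
  21  s[5:],s[3:]  2  'ba'
  22  s[3:],s[11:]  4  'baba'
  23  s[11:],s[13:]  3  'bab'
  24  s[13:],s[15:]  1  'b'
  25  s[15:],s[2:]  3  'bba'
  26  s[2:],s[10:]  5  'bbaba'
  27  s[10:],s[9:]  2  'bb'
  28  s[9:],s[8:]  3  'bbb'

[0, 1, 2, 3, 4, 3, 2, 6, 3, 4, 1, 5, 4, 3, 2, 4, 3, 0, 4, 3, 4, 2, 4, 3, 1, 3, 5, 2, 3]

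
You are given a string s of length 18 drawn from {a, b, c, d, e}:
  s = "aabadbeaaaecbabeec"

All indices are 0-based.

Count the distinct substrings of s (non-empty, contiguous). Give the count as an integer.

152

sorted suffixes:
  #0 SA[0]=7  'aaaecbabeec'
  #1 SA[1]=0  'aabadbeaaaecbabeec'
  #2 SA[2]=8  'aaecbabeec'
  #3 SA[3]=1  'abadbeaaaecbabeec'
  #4 SA[4]=13  'abeec'
  #5 SA[5]=3  'adbeaaaecbabeec'
  #6 SA[6]=9  'aecbabeec'
  #7 SA[7]=12  'babeec'
  #8 SA[8]=2  'badbeaaaecbabeec'
  #9 SA[9]=5  'beaaaecbabeec'
  #10 SA[10]=14  'beec'
  #11 SA[11]=17  'c'
  #12 SA[12]=11  'cbabeec'
  #13 SA[13]=4  'dbeaaaecbabeec'
  #14 SA[14]=6  'eaaaecbabeec'
  #15 SA[15]=16  'ec'
  #16 SA[16]=10  'ecbabeec'
  #17 SA[17]=15  'eec'

SA = [7, 0, 8, 1, 13, 3, 9, 12, 2, 5, 14, 17, 11, 4, 6, 16, 10, 15]
rank  pair      lcp
   1  s[7:],s[0:]  2  'aa'
   2  s[0:],s[8:]  2  'aa'
   3  s[8:],s[1:]  1  'a'
   4  s[1:],s[13:]  2  'ab'
   5  s[13:],s[3:]  1  'a'
   6  s[3:],s[9:]  1  'a'
   7  s[9:],s[12:]  0  ''
   8  s[12:],s[2:]  2  'ba'
   9  s[2:],s[5:]  1  'b'
  10  s[5:],s[14:]  2  'be'
  11  s[14:],s[17:]  0  ''
  12  s[17:],s[11:]  1  'c'
  13  s[11:],s[4:]  0  ''
  14  s[4:],s[6:]  0  ''
  15  s[6:],s[16:]  1  'e'
  16  s[16:],s[10:]  2  'ec'
  17  s[10:],s[15:]  1  'e'

n(n+1)/2 = 18·19/2 = 171
Σ LCP = 0 + 2 + 2 + 1 + 2 + 1 + 1 + 0 + 2 + 1 + 2 + 0 + 1 + 0 + 0 + 1 + 2 + 1 = 19
distinct = 171 − 19 = 152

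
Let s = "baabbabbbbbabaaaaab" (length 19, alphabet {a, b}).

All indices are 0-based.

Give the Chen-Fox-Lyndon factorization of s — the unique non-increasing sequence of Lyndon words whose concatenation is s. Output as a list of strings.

["b", "aabbabbbbbab", "aaaaab"]

emit factor 1: 'b' (i=0, period=1)
emit factor 2: 'aabbabbbbbab' (i=1, period=12)
emit factor 3: 'aaaaab' (i=13, period=6)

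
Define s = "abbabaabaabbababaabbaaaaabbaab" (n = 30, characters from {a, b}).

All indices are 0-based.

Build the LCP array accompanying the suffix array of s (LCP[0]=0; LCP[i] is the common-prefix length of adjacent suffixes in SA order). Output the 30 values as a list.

[0, 4, 3, 2, 3, 3, 6, 5, 1, 2, 5, 7, 3, 2, 5, 4, 6, 0, 1, 3, 4, 4, 6, 2, 6, 4, 1, 4, 3, 5]

rank | idx | suffix
   0 |  20 | aaaaabbaab
   1 |  21 | aaaabbaab
   2 |  22 | aaabbaab
   3 |  27 | aab
   4 |   5 | aabaabbababaabbaaaaabbaab
   5 |  16 | aabbaaaaabbaab
   6 |  23 | aabbaab
   7 |   8 | aabbababaabbaaaaabbaab
   8 |  28 | ab
   9 |   3 | abaabaabbababaabbaaaaabbaab
  10 |  14 | abaabbaaaaabbaab
  11 |   6 | abaabbababaabbaaaaabbaab
  12 |  12 | ababaabbaaaaabbaab
  13 |  17 | abbaaaaabbaab
  14 |  24 | abbaab
  15 |   0 | abbabaabaabbababaabbaaaaabbaab
  16 |   9 | abbababaabbaaaaabbaab
  17 |  29 | b
  18 |  19 | baaaaabbaab
  19 |  26 | baab
  20 |   4 | baabaabbababaabbaaaaabbaab
  21 |  15 | baabbaaaaabbaab
  22 |   7 | baabbababaabbaaaaabbaab
  23 |   2 | babaabaabbababaabbaaaaabbaab
  24 |  13 | babaabbaaaaabbaab
  25 |  11 | bababaabbaaaaabbaab
  26 |  18 | bbaaaaabbaab
  27 |  25 | bbaab
  28 |   1 | bbabaabaabbababaabbaaaaabbaab
  29 |  10 | bbababaabbaaaaabbaab

SA = [20, 21, 22, 27, 5, 16, 23, 8, 28, 3, 14, 6, 12, 17, 24, 0, 9, 29, 19, 26, 4, 15, 7, 2, 13, 11, 18, 25, 1, 10]
i: (SA[i-1],SA[i]) lcp shared
  1: (20,21) 4 'aaaa'
  2: (21,22) 3 'aaa'
  3: (22,27) 2 'aa'
  4: (27,5) 3 'aab'
  5: (5,16) 3 'aab'
  6: (16,23) 6 'aabbaa'
  7: (23,8) 5 'aabba'
  8: (8,28) 1 'a'
  9: (28,3) 2 'ab'
  10: (3,14) 5 'abaab'
  11: (14,6) 7 'abaabba'
  12: (6,12) 3 'aba'
  13: (12,17) 2 'ab'
  14: (17,24) 5 'abbaa'
  15: (24,0) 4 'abba'
  16: (0,9) 6 'abbaba'
  17: (9,29) 0 ''
  18: (29,19) 1 'b'
  19: (19,26) 3 'baa'
  20: (26,4) 4 'baab'
  21: (4,15) 4 'baab'
  22: (15,7) 6 'baabba'
  23: (7,2) 2 'ba'
  24: (2,13) 6 'babaab'
  25: (13,11) 4 'baba'
  26: (11,18) 1 'b'
  27: (18,25) 4 'bbaa'
  28: (25,1) 3 'bba'
  29: (1,10) 5 'bbaba'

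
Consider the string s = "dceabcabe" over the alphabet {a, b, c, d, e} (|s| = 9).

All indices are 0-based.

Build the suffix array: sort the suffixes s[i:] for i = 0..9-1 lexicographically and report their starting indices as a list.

[3, 6, 4, 7, 5, 1, 0, 8, 2]

sorted suffixes:
  #0 SA[0]=3  'abcabe'
  #1 SA[1]=6  'abe'
  #2 SA[2]=4  'bcabe'
  #3 SA[3]=7  'be'
  #4 SA[4]=5  'cabe'
  #5 SA[5]=1  'ceabcabe'
  #6 SA[6]=0  'dceabcabe'
  #7 SA[7]=8  'e'
  #8 SA[8]=2  'eabcabe'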